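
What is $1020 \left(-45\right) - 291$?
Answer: $-46191$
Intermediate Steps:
$1020 \left(-45\right) - 291 = -45900 - 291 = -46191$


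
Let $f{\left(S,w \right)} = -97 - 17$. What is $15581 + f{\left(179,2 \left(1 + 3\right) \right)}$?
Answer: $15467$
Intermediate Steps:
$f{\left(S,w \right)} = -114$ ($f{\left(S,w \right)} = -97 - 17 = -114$)
$15581 + f{\left(179,2 \left(1 + 3\right) \right)} = 15581 - 114 = 15467$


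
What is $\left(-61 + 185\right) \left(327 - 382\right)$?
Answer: $-6820$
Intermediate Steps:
$\left(-61 + 185\right) \left(327 - 382\right) = 124 \left(-55\right) = -6820$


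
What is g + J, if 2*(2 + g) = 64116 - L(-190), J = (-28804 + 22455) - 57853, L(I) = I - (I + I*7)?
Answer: -32811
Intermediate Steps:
L(I) = -7*I (L(I) = I - (I + 7*I) = I - 8*I = -7*I)
J = -64202 (J = -6349 - 57853 = -64202)
g = 31391 (g = -2 + (64116 - (-7)*(-190))/2 = -2 + (64116 - 1*1330)/2 = -2 + (64116 - 1330)/2 = -2 + (½)*62786 = -2 + 31393 = 31391)
g + J = 31391 - 64202 = -32811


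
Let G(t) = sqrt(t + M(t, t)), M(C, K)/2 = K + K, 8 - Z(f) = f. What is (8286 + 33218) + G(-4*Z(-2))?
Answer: 41504 + 10*I*sqrt(2) ≈ 41504.0 + 14.142*I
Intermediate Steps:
Z(f) = 8 - f
M(C, K) = 4*K (M(C, K) = 2*(K + K) = 2*(2*K) = 4*K)
G(t) = sqrt(5)*sqrt(t) (G(t) = sqrt(t + 4*t) = sqrt(5*t) = sqrt(5)*sqrt(t))
(8286 + 33218) + G(-4*Z(-2)) = (8286 + 33218) + sqrt(5)*sqrt(-4*(8 - 1*(-2))) = 41504 + sqrt(5)*sqrt(-4*(8 + 2)) = 41504 + sqrt(5)*sqrt(-4*10) = 41504 + sqrt(5)*sqrt(-40) = 41504 + sqrt(5)*(2*I*sqrt(10)) = 41504 + 10*I*sqrt(2)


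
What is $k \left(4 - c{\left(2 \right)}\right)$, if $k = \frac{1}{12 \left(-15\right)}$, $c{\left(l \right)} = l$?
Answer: $- \frac{1}{90} \approx -0.011111$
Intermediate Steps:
$k = - \frac{1}{180}$ ($k = \frac{1}{12} \left(- \frac{1}{15}\right) = - \frac{1}{180} \approx -0.0055556$)
$k \left(4 - c{\left(2 \right)}\right) = - \frac{4 - 2}{180} = \left(- \frac{1}{180}\right) 2 = - \frac{1}{90}$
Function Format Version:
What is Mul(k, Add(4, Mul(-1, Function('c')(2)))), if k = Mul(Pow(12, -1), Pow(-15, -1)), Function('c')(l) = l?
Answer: Rational(-1, 90) ≈ -0.011111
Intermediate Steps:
k = Rational(-1, 180) (k = Mul(Rational(1, 12), Rational(-1, 15)) = Rational(-1, 180) ≈ -0.0055556)
Mul(k, Add(4, Mul(-1, Function('c')(2)))) = Mul(Rational(-1, 180), Add(4, Mul(-1, 2))) = Mul(Rational(-1, 180), Add(4, -2)) = Mul(Rational(-1, 180), 2) = Rational(-1, 90)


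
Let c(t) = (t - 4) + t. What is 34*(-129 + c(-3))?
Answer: -4726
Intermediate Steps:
c(t) = -4 + 2*t (c(t) = (-4 + t) + t = -4 + 2*t)
34*(-129 + c(-3)) = 34*(-129 + (-4 + 2*(-3))) = 34*(-129 + (-4 - 6)) = 34*(-129 - 10) = 34*(-139) = -4726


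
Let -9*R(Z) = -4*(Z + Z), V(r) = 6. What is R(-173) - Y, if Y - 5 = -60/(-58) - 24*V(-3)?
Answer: -4127/261 ≈ -15.812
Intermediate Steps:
Y = -4001/29 (Y = 5 + (-60/(-58) - 24*6) = 5 + (-60*(-1/58) - 144) = 5 + (30/29 - 144) = 5 - 4146/29 = -4001/29 ≈ -137.97)
R(Z) = 8*Z/9 (R(Z) = -(-4)*(Z + Z)/9 = -(-4)*2*Z/9 = -(-8)*Z/9 = 8*Z/9)
R(-173) - Y = (8/9)*(-173) - 1*(-4001/29) = -1384/9 + 4001/29 = -4127/261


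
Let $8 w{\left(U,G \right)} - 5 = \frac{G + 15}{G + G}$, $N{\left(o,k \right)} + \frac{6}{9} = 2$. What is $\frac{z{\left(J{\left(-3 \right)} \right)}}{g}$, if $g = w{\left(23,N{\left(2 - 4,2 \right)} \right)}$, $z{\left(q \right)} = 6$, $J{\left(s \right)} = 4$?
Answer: $\frac{384}{89} \approx 4.3146$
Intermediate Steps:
$N{\left(o,k \right)} = \frac{4}{3}$ ($N{\left(o,k \right)} = - \frac{2}{3} + 2 = \frac{4}{3}$)
$w{\left(U,G \right)} = \frac{5}{8} + \frac{15 + G}{16 G}$ ($w{\left(U,G \right)} = \frac{5}{8} + \frac{\left(G + 15\right) \frac{1}{G + G}}{8} = \frac{5}{8} + \frac{\left(15 + G\right) \frac{1}{2 G}}{8} = \frac{5}{8} + \frac{\frac{1}{2} \frac{1}{G} \left(15 + G\right)}{8} = \frac{5}{8} + \frac{15 + G}{16 G}$)
$g = \frac{89}{64}$ ($g = \frac{15 + 11 \cdot \frac{4}{3}}{16 \cdot \frac{4}{3}} = \frac{1}{16} \cdot \frac{3}{4} \left(15 + \frac{44}{3}\right) = \frac{1}{16} \cdot \frac{3}{4} \cdot \frac{89}{3} = \frac{89}{64} \approx 1.3906$)
$\frac{z{\left(J{\left(-3 \right)} \right)}}{g} = \frac{6}{\frac{89}{64}} = 6 \cdot \frac{64}{89} = \frac{384}{89}$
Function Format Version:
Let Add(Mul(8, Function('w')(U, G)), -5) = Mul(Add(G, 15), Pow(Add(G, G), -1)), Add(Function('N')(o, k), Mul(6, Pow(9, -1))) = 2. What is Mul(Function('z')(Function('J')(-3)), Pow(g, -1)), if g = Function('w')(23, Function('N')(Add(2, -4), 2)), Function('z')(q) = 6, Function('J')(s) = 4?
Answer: Rational(384, 89) ≈ 4.3146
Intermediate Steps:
Function('N')(o, k) = Rational(4, 3) (Function('N')(o, k) = Add(Rational(-2, 3), 2) = Rational(4, 3))
Function('w')(U, G) = Add(Rational(5, 8), Mul(Rational(1, 16), Pow(G, -1), Add(15, G))) (Function('w')(U, G) = Add(Rational(5, 8), Mul(Rational(1, 8), Mul(Add(G, 15), Pow(Add(G, G), -1)))) = Add(Rational(5, 8), Mul(Rational(1, 8), Mul(Add(15, G), Pow(Mul(2, G), -1)))) = Add(Rational(5, 8), Mul(Rational(1, 8), Mul(Add(15, G), Mul(Rational(1, 2), Pow(G, -1))))) = Add(Rational(5, 8), Mul(Rational(1, 8), Mul(Rational(1, 2), Pow(G, -1), Add(15, G)))) = Add(Rational(5, 8), Mul(Rational(1, 16), Pow(G, -1), Add(15, G))))
g = Rational(89, 64) (g = Mul(Rational(1, 16), Pow(Rational(4, 3), -1), Add(15, Mul(11, Rational(4, 3)))) = Mul(Rational(1, 16), Rational(3, 4), Add(15, Rational(44, 3))) = Mul(Rational(1, 16), Rational(3, 4), Rational(89, 3)) = Rational(89, 64) ≈ 1.3906)
Mul(Function('z')(Function('J')(-3)), Pow(g, -1)) = Mul(6, Pow(Rational(89, 64), -1)) = Mul(6, Rational(64, 89)) = Rational(384, 89)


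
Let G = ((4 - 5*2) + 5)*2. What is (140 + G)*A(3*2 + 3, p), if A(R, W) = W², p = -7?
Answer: 6762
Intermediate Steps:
G = -2 (G = ((4 - 10) + 5)*2 = (-6 + 5)*2 = -1*2 = -2)
(140 + G)*A(3*2 + 3, p) = (140 - 2)*(-7)² = 138*49 = 6762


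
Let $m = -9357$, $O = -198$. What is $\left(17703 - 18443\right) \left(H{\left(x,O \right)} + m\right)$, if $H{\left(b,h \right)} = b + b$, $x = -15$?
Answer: $6946380$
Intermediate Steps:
$H{\left(b,h \right)} = 2 b$
$\left(17703 - 18443\right) \left(H{\left(x,O \right)} + m\right) = \left(17703 - 18443\right) \left(2 \left(-15\right) - 9357\right) = - 740 \left(-30 - 9357\right) = \left(-740\right) \left(-9387\right) = 6946380$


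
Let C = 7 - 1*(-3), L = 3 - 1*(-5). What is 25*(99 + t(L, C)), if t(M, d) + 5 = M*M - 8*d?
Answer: 1950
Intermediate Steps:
L = 8 (L = 3 + 5 = 8)
C = 10 (C = 7 + 3 = 10)
t(M, d) = -5 + M² - 8*d (t(M, d) = -5 + (M*M - 8*d) = -5 + (M² - 8*d) = -5 + M² - 8*d)
25*(99 + t(L, C)) = 25*(99 + (-5 + 8² - 8*10)) = 25*(99 + (-5 + 64 - 80)) = 25*(99 - 21) = 25*78 = 1950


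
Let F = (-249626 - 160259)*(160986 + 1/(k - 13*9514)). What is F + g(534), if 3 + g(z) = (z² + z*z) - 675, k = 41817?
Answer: -154339328935153/2339 ≈ -6.5985e+10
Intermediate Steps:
g(z) = -678 + 2*z² (g(z) = -3 + ((z² + z*z) - 675) = -3 + ((z² + z²) - 675) = -3 + (2*z² - 675) = -3 + (-675 + 2*z²) = -678 + 2*z²)
F = -154340661309079/2339 (F = (-249626 - 160259)*(160986 + 1/(41817 - 13*9514)) = -409885*(160986 + 1/(41817 - 123682)) = -409885*(160986 + 1/(-81865)) = -409885*(160986 - 1/81865) = -409885*13179118889/81865 = -154340661309079/2339 ≈ -6.5986e+10)
F + g(534) = -154340661309079/2339 + (-678 + 2*534²) = -154340661309079/2339 + (-678 + 2*285156) = -154340661309079/2339 + (-678 + 570312) = -154340661309079/2339 + 569634 = -154339328935153/2339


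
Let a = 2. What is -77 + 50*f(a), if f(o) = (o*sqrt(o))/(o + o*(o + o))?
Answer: -77 + 10*sqrt(2) ≈ -62.858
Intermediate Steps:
f(o) = o**(3/2)/(o + 2*o**2) (f(o) = o**(3/2)/(o + o*(2*o)) = o**(3/2)/(o + 2*o**2))
-77 + 50*f(a) = -77 + 50*(sqrt(2)/(1 + 2*2)) = -77 + 50*(sqrt(2)/(1 + 4)) = -77 + 50*(sqrt(2)/5) = -77 + 10*sqrt(2)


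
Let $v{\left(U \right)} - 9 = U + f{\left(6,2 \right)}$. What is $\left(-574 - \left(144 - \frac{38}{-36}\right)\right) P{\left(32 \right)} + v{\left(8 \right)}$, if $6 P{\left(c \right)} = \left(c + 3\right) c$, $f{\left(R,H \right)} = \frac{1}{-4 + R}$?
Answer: $- \frac{7247135}{54} \approx -1.3421 \cdot 10^{5}$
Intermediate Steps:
$v{\left(U \right)} = \frac{19}{2} + U$ ($v{\left(U \right)} = 9 + \left(U + \frac{1}{-4 + 6}\right) = 9 + \left(U + \frac{1}{2}\right) = 9 + \left(\frac{1}{2} + U\right) = \frac{19}{2} + U$)
$P{\left(c \right)} = \frac{c \left(3 + c\right)}{6}$ ($P{\left(c \right)} = \frac{\left(c + 3\right) c}{6} = \frac{\left(3 + c\right) c}{6} = \frac{c \left(3 + c\right)}{6}$)
$\left(-574 - \left(144 - \frac{38}{-36}\right)\right) P{\left(32 \right)} + v{\left(8 \right)} = \left(-574 - \left(144 - \frac{38}{-36}\right)\right) \frac{1}{6} \cdot 32 \left(3 + 32\right) + \left(\frac{19}{2} + 8\right) = \left(-574 + \left(38 \left(- \frac{1}{36}\right) - 144\right)\right) \frac{1}{6} \cdot 32 \cdot 35 + \frac{35}{2} = \left(-574 - \frac{2611}{18}\right) \frac{560}{3} + \frac{35}{2} = \left(- \frac{12943}{18}\right) \frac{560}{3} + \frac{35}{2} = - \frac{3624040}{27} + \frac{35}{2} = - \frac{7247135}{54}$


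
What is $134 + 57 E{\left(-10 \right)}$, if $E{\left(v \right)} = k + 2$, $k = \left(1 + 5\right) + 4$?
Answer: $818$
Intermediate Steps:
$k = 10$ ($k = 6 + 4 = 10$)
$E{\left(v \right)} = 12$ ($E{\left(v \right)} = 10 + 2 = 12$)
$134 + 57 E{\left(-10 \right)} = 134 + 57 \cdot 12 = 134 + 684 = 818$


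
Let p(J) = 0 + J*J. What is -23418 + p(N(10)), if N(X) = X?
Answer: -23318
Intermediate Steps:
p(J) = J**2 (p(J) = 0 + J**2 = J**2)
-23418 + p(N(10)) = -23418 + 10**2 = -23418 + 100 = -23318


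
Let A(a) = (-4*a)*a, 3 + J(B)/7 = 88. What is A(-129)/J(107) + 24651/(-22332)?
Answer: -500391531/4429180 ≈ -112.98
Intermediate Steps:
J(B) = 595 (J(B) = -21 + 7*88 = -21 + 616 = 595)
A(a) = -4*a²
A(-129)/J(107) + 24651/(-22332) = -4*(-129)²/595 + 24651/(-22332) = -4*16641*(1/595) + 24651*(-1/22332) = -66564*1/595 - 8217/7444 = -66564/595 - 8217/7444 = -500391531/4429180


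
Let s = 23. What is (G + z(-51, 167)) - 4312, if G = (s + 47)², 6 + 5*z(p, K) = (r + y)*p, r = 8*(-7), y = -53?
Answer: 8493/5 ≈ 1698.6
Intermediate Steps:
r = -56
z(p, K) = -6/5 - 109*p/5 (z(p, K) = -6/5 + ((-56 - 53)*p)/5 = -6/5 + (-109*p)/5 = -6/5 - 109*p/5)
G = 4900 (G = (23 + 47)² = 70² = 4900)
(G + z(-51, 167)) - 4312 = (4900 + (-6/5 - 109/5*(-51))) - 4312 = (4900 + (-6/5 + 5559/5)) - 4312 = (4900 + 5553/5) - 4312 = 30053/5 - 4312 = 8493/5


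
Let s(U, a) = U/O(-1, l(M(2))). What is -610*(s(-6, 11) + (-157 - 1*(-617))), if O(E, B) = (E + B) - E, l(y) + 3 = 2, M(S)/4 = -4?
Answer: -284260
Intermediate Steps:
M(S) = -16 (M(S) = 4*(-4) = -16)
l(y) = -1 (l(y) = -3 + 2 = -1)
O(E, B) = B (O(E, B) = (B + E) - E = B)
s(U, a) = -U (s(U, a) = U/(-1) = U*(-1) = -U)
-610*(s(-6, 11) + (-157 - 1*(-617))) = -610*(-1*(-6) + (-157 - 1*(-617))) = -610*(6 + (-157 + 617)) = -610*(6 + 460) = -610*466 = -284260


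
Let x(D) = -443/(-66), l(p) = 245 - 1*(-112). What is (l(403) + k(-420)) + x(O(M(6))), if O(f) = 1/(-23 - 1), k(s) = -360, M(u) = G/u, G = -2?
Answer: 245/66 ≈ 3.7121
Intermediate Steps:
l(p) = 357 (l(p) = 245 + 112 = 357)
M(u) = -2/u
O(f) = -1/24 (O(f) = 1/(-24) = -1/24)
x(D) = 443/66 (x(D) = -443*(-1/66) = 443/66)
(l(403) + k(-420)) + x(O(M(6))) = (357 - 360) + 443/66 = -3 + 443/66 = 245/66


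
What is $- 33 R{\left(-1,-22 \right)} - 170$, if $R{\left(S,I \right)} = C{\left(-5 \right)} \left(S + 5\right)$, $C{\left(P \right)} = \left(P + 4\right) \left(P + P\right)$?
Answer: $-1490$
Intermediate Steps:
$C{\left(P \right)} = 2 P \left(4 + P\right)$ ($C{\left(P \right)} = \left(4 + P\right) 2 P = 2 P \left(4 + P\right)$)
$R{\left(S,I \right)} = 50 + 10 S$ ($R{\left(S,I \right)} = 2 \left(-5\right) \left(4 - 5\right) \left(S + 5\right) = 2 \left(-5\right) \left(-1\right) \left(5 + S\right) = 10 \left(5 + S\right) = 50 + 10 S$)
$- 33 R{\left(-1,-22 \right)} - 170 = - 33 \left(50 + 10 \left(-1\right)\right) - 170 = - 33 \left(50 - 10\right) - 170 = \left(-33\right) 40 - 170 = -1320 - 170 = -1490$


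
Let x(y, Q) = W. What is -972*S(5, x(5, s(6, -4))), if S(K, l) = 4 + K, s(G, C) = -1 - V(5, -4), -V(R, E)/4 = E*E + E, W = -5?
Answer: -8748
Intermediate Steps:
V(R, E) = -4*E - 4*E**2 (V(R, E) = -4*(E*E + E) = -4*(E**2 + E) = -4*(E + E**2) = -4*E - 4*E**2)
s(G, C) = 47 (s(G, C) = -1 - (-4)*(-4)*(1 - 4) = -1 - (-4)*(-4)*(-3) = -1 - 1*(-48) = -1 + 48 = 47)
x(y, Q) = -5
-972*S(5, x(5, s(6, -4))) = -972*(4 + 5) = -972*9 = -8748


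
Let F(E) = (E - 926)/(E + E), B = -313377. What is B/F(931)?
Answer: -583507974/5 ≈ -1.1670e+8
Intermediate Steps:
F(E) = (-926 + E)/(2*E) (F(E) = (-926 + E)/((2*E)) = (-926 + E)*(1/(2*E)) = (-926 + E)/(2*E))
B/F(931) = -313377*1862/(-926 + 931) = -313377/((1/2)*(1/931)*5) = -313377/5/1862 = -313377*1862/5 = -583507974/5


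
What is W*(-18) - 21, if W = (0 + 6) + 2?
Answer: -165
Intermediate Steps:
W = 8 (W = 6 + 2 = 8)
W*(-18) - 21 = 8*(-18) - 21 = -144 - 21 = -165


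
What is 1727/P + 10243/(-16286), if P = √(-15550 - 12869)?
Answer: -10243/16286 - 1727*I*√28419/28419 ≈ -0.62895 - 10.244*I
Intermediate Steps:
P = I*√28419 (P = √(-28419) = I*√28419 ≈ 168.58*I)
1727/P + 10243/(-16286) = 1727/((I*√28419)) + 10243/(-16286) = 1727*(-I*√28419/28419) + 10243*(-1/16286) = -1727*I*√28419/28419 - 10243/16286 = -10243/16286 - 1727*I*√28419/28419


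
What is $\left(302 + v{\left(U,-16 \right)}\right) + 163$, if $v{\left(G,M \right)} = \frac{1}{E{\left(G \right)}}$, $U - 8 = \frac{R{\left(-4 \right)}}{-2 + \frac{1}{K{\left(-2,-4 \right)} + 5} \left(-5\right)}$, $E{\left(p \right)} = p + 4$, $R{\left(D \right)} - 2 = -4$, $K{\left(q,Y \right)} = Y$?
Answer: $\frac{39997}{86} \approx 465.08$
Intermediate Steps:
$R{\left(D \right)} = -2$ ($R{\left(D \right)} = 2 - 4 = -2$)
$E{\left(p \right)} = 4 + p$
$U = \frac{58}{7}$ ($U = 8 - \frac{2}{-2 + \frac{1}{-4 + 5} \left(-5\right)} = 8 - \frac{2}{-2 + 1^{-1} \left(-5\right)} = 8 - \frac{2}{-2 + 1 \left(-5\right)} = 8 - \frac{2}{-2 - 5} = 8 - \frac{2}{-7} = 8 - - \frac{2}{7} = 8 + \frac{2}{7} = \frac{58}{7} \approx 8.2857$)
$v{\left(G,M \right)} = \frac{1}{4 + G}$
$\left(302 + v{\left(U,-16 \right)}\right) + 163 = \left(302 + \frac{1}{4 + \frac{58}{7}}\right) + 163 = \left(302 + \frac{1}{\frac{86}{7}}\right) + 163 = \left(302 + \frac{7}{86}\right) + 163 = \frac{25979}{86} + 163 = \frac{39997}{86}$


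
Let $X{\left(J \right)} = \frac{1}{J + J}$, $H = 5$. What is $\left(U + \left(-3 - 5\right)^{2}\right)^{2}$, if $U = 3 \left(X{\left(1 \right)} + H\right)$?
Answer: $\frac{25921}{4} \approx 6480.3$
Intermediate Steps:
$X{\left(J \right)} = \frac{1}{2 J}$
$U = \frac{33}{2}$ ($U = 3 \left(\frac{1}{2 \cdot 1} + 5\right) = 3 \left(\frac{1}{2} \cdot 1 + 5\right) = 3 \left(\frac{1}{2} + 5\right) = 3 \cdot \frac{11}{2} = \frac{33}{2} \approx 16.5$)
$\left(U + \left(-3 - 5\right)^{2}\right)^{2} = \left(\frac{33}{2} + \left(-3 - 5\right)^{2}\right)^{2} = \left(\frac{33}{2} + \left(-8\right)^{2}\right)^{2} = \left(\frac{33}{2} + 64\right)^{2} = \left(\frac{161}{2}\right)^{2} = \frac{25921}{4}$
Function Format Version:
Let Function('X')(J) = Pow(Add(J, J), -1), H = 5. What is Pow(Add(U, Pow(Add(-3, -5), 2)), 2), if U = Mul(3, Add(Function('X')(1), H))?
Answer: Rational(25921, 4) ≈ 6480.3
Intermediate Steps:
Function('X')(J) = Mul(Rational(1, 2), Pow(J, -1)) (Function('X')(J) = Pow(Mul(2, J), -1) = Mul(Rational(1, 2), Pow(J, -1)))
U = Rational(33, 2) (U = Mul(3, Add(Mul(Rational(1, 2), Pow(1, -1)), 5)) = Mul(3, Add(Mul(Rational(1, 2), 1), 5)) = Mul(3, Add(Rational(1, 2), 5)) = Mul(3, Rational(11, 2)) = Rational(33, 2) ≈ 16.500)
Pow(Add(U, Pow(Add(-3, -5), 2)), 2) = Pow(Add(Rational(33, 2), Pow(Add(-3, -5), 2)), 2) = Pow(Add(Rational(33, 2), Pow(-8, 2)), 2) = Pow(Add(Rational(33, 2), 64), 2) = Pow(Rational(161, 2), 2) = Rational(25921, 4)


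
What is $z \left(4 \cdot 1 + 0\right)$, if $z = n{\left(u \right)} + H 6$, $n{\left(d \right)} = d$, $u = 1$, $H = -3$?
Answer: $-68$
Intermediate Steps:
$z = -17$ ($z = 1 - 18 = -17$)
$z \left(4 \cdot 1 + 0\right) = - 17 \left(4 \cdot 1 + 0\right) = - 17 \left(4 + 0\right) = \left(-17\right) 4 = -68$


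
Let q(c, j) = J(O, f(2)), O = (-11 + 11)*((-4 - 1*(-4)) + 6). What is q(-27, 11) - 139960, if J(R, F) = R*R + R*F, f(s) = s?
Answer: -139960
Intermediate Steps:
O = 0 (O = 0*((-4 + 4) + 6) = 0*(0 + 6) = 0*6 = 0)
J(R, F) = R² + F*R
q(c, j) = 0 (q(c, j) = 0*(2 + 0) = 0*2 = 0)
q(-27, 11) - 139960 = 0 - 139960 = -139960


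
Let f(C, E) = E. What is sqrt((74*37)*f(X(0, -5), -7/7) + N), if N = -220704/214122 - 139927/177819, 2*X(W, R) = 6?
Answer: I*sqrt(110331130301834531226927)/6345826653 ≈ 52.343*I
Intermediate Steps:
X(W, R) = 3 (X(W, R) = (1/2)*6 = 3)
N = -11534468945/6345826653 (N = -220704*1/214122 - 139927*1/177819 = -36784/35687 - 139927/177819 = -11534468945/6345826653 ≈ -1.8176)
sqrt((74*37)*f(X(0, -5), -7/7) + N) = sqrt((74*37)*(-7/7) - 11534468945/6345826653) = sqrt(2738*(-7*1/7) - 11534468945/6345826653) = sqrt(2738*(-1) - 11534468945/6345826653) = sqrt(-2738 - 11534468945/6345826653) = sqrt(-17386407844859/6345826653) = I*sqrt(110331130301834531226927)/6345826653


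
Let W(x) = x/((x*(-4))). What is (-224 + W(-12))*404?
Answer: -90597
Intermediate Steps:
W(x) = -¼ (W(x) = x/((-4*x)) = x*(-1/(4*x)) = -¼)
(-224 + W(-12))*404 = (-224 - ¼)*404 = -897/4*404 = -90597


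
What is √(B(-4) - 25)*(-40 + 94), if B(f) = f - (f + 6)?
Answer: 54*I*√31 ≈ 300.66*I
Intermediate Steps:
B(f) = -6 (B(f) = f - (6 + f) = f + (-6 - f) = -6)
√(B(-4) - 25)*(-40 + 94) = √(-6 - 25)*(-40 + 94) = √(-31)*54 = (I*√31)*54 = 54*I*√31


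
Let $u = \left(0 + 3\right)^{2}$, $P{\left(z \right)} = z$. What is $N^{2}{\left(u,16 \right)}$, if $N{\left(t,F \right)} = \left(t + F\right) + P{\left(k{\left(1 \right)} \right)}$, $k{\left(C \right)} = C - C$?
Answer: $625$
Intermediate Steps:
$k{\left(C \right)} = 0$
$u = 9$ ($u = 3^{2} = 9$)
$N{\left(t,F \right)} = F + t$ ($N{\left(t,F \right)} = \left(t + F\right) + 0 = \left(F + t\right) + 0 = F + t$)
$N^{2}{\left(u,16 \right)} = \left(16 + 9\right)^{2} = 25^{2} = 625$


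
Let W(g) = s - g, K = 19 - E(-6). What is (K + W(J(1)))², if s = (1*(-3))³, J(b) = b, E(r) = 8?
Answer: 289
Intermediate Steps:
s = -27 (s = (-3)³ = -27)
K = 11 (K = 19 - 1*8 = 19 - 8 = 11)
W(g) = -27 - g
(K + W(J(1)))² = (11 + (-27 - 1*1))² = (11 + (-27 - 1))² = (11 - 28)² = (-17)² = 289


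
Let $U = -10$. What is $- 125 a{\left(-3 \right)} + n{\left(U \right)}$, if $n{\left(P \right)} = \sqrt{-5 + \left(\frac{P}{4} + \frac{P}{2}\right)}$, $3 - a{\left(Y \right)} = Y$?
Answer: $-750 + \frac{5 i \sqrt{2}}{2} \approx -750.0 + 3.5355 i$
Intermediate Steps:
$a{\left(Y \right)} = 3 - Y$
$n{\left(P \right)} = \sqrt{-5 + \frac{3 P}{4}}$ ($n{\left(P \right)} = \sqrt{-5 + \left(P \frac{1}{4} + P \frac{1}{2}\right)} = \sqrt{-5 + \left(\frac{P}{4} + \frac{P}{2}\right)} = \sqrt{-5 + \frac{3 P}{4}}$)
$- 125 a{\left(-3 \right)} + n{\left(U \right)} = - 125 \left(3 - -3\right) + \frac{\sqrt{-20 + 3 \left(-10\right)}}{2} = - 125 \left(3 + 3\right) + \frac{\sqrt{-20 - 30}}{2} = \left(-125\right) 6 + \frac{\sqrt{-50}}{2} = -750 + \frac{5 i \sqrt{2}}{2}$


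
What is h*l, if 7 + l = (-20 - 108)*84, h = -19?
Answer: 204421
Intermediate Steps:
l = -10759 (l = -7 + (-20 - 108)*84 = -7 - 128*84 = -7 - 10752 = -10759)
h*l = -19*(-10759) = 204421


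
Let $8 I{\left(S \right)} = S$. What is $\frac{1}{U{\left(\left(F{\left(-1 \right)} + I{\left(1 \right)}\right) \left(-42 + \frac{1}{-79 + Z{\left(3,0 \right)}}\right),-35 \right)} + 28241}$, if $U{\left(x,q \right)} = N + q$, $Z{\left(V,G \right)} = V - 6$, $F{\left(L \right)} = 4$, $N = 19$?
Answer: $\frac{1}{28225} \approx 3.543 \cdot 10^{-5}$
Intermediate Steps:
$I{\left(S \right)} = \frac{S}{8}$
$Z{\left(V,G \right)} = -6 + V$
$U{\left(x,q \right)} = 19 + q$
$\frac{1}{U{\left(\left(F{\left(-1 \right)} + I{\left(1 \right)}\right) \left(-42 + \frac{1}{-79 + Z{\left(3,0 \right)}}\right),-35 \right)} + 28241} = \frac{1}{\left(19 - 35\right) + 28241} = \frac{1}{-16 + 28241} = \frac{1}{28225}$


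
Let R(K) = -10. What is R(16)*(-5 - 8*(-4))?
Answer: -270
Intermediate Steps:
R(16)*(-5 - 8*(-4)) = -10*(-5 - 8*(-4)) = -10*(-5 + 32) = -10*27 = -270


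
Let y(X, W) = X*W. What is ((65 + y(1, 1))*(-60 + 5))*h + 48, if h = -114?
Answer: 413868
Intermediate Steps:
y(X, W) = W*X
((65 + y(1, 1))*(-60 + 5))*h + 48 = ((65 + 1*1)*(-60 + 5))*(-114) + 48 = ((65 + 1)*(-55))*(-114) + 48 = (66*(-55))*(-114) + 48 = -3630*(-114) + 48 = 413820 + 48 = 413868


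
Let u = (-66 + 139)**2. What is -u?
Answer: -5329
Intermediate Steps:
u = 5329 (u = 73**2 = 5329)
-u = -1*5329 = -5329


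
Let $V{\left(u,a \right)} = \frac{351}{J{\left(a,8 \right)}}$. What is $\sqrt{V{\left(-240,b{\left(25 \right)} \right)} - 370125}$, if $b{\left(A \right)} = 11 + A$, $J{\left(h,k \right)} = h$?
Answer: $\frac{19 i \sqrt{4101}}{2} \approx 608.37 i$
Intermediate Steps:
$V{\left(u,a \right)} = \frac{351}{a}$
$\sqrt{V{\left(-240,b{\left(25 \right)} \right)} - 370125} = \sqrt{\frac{351}{11 + 25} - 370125} = \sqrt{\frac{351}{36} - 370125} = \sqrt{351 \cdot \frac{1}{36} - 370125} = \sqrt{\frac{39}{4} - 370125} = \sqrt{- \frac{1480461}{4}} = \frac{19 i \sqrt{4101}}{2}$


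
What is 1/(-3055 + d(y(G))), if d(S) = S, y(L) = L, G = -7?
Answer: -1/3062 ≈ -0.00032658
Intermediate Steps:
1/(-3055 + d(y(G))) = 1/(-3055 - 7) = 1/(-3062) = -1/3062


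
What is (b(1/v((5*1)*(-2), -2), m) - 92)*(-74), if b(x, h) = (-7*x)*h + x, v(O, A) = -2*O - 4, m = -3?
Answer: 26825/4 ≈ 6706.3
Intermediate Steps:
v(O, A) = -4 - 2*O
b(x, h) = x - 7*h*x (b(x, h) = -7*h*x + x = x - 7*h*x)
(b(1/v((5*1)*(-2), -2), m) - 92)*(-74) = ((1 - 7*(-3))/(-4 - 2*5*1*(-2)) - 92)*(-74) = ((1 + 21)/(-4 - 10*(-2)) - 92)*(-74) = (22/(-4 - 2*(-10)) - 92)*(-74) = (22/(-4 + 20) - 92)*(-74) = (22/16 - 92)*(-74) = ((1/16)*22 - 92)*(-74) = (11/8 - 92)*(-74) = -725/8*(-74) = 26825/4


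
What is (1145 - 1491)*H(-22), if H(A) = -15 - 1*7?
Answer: 7612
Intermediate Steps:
H(A) = -22 (H(A) = -15 - 7 = -22)
(1145 - 1491)*H(-22) = (1145 - 1491)*(-22) = -346*(-22) = 7612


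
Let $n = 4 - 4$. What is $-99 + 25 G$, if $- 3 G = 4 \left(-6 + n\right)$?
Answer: $101$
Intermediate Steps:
$n = 0$
$G = 8$ ($G = - \frac{4 \left(-6 + 0\right)}{3} = - \frac{4 \left(-6\right)}{3} = \left(- \frac{1}{3}\right) \left(-24\right) = 8$)
$-99 + 25 G = -99 + 25 \cdot 8 = -99 + 200 = 101$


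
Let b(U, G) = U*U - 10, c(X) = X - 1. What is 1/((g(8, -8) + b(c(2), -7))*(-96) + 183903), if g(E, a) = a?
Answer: 1/185535 ≈ 5.3898e-6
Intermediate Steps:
c(X) = -1 + X
b(U, G) = -10 + U² (b(U, G) = U² - 10 = -10 + U²)
1/((g(8, -8) + b(c(2), -7))*(-96) + 183903) = 1/((-8 + (-10 + (-1 + 2)²))*(-96) + 183903) = 1/((-8 + (-10 + 1²))*(-96) + 183903) = 1/((-8 + (-10 + 1))*(-96) + 183903) = 1/((-8 - 9)*(-96) + 183903) = 1/(-17*(-96) + 183903) = 1/(1632 + 183903) = 1/185535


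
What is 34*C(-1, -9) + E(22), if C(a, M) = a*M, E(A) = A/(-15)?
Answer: 4568/15 ≈ 304.53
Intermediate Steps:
E(A) = -A/15 (E(A) = A*(-1/15) = -A/15)
C(a, M) = M*a
34*C(-1, -9) + E(22) = 34*(-9*(-1)) - 1/15*22 = 34*9 - 22/15 = 306 - 22/15 = 4568/15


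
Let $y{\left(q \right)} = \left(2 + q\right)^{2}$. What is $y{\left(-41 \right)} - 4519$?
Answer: $-2998$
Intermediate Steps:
$y{\left(-41 \right)} - 4519 = \left(2 - 41\right)^{2} - 4519 = \left(-39\right)^{2} - 4519 = 1521 - 4519 = -2998$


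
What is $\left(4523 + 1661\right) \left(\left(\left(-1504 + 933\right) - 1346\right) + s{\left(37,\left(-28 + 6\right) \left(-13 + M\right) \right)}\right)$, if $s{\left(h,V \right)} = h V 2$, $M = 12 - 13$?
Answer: $129091000$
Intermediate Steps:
$M = -1$ ($M = 12 - 13 = -1$)
$s{\left(h,V \right)} = 2 V h$ ($s{\left(h,V \right)} = V h 2 = 2 V h$)
$\left(4523 + 1661\right) \left(\left(\left(-1504 + 933\right) - 1346\right) + s{\left(37,\left(-28 + 6\right) \left(-13 + M\right) \right)}\right) = \left(4523 + 1661\right) \left(\left(\left(-1504 + 933\right) - 1346\right) + 2 \left(-28 + 6\right) \left(-13 - 1\right) 37\right) = 6184 \left(\left(-571 - 1346\right) + 2 \left(\left(-22\right) \left(-14\right)\right) 37\right) = 6184 \left(-1917 + 2 \cdot 308 \cdot 37\right) = 6184 \left(-1917 + 22792\right) = 6184 \cdot 20875 = 129091000$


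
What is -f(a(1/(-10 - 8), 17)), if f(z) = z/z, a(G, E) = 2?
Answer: -1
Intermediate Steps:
f(z) = 1
-f(a(1/(-10 - 8), 17)) = -1*1 = -1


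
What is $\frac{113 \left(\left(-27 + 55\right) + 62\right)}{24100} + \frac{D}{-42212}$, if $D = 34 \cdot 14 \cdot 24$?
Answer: $\frac{3849441}{25432730} \approx 0.15136$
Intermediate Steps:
$D = 11424$ ($D = 476 \cdot 24 = 11424$)
$\frac{113 \left(\left(-27 + 55\right) + 62\right)}{24100} + \frac{D}{-42212} = \frac{113 \left(\left(-27 + 55\right) + 62\right)}{24100} + \frac{11424}{-42212} = 113 \left(28 + 62\right) \frac{1}{24100} + 11424 \left(- \frac{1}{42212}\right) = 113 \cdot 90 \cdot \frac{1}{24100} - \frac{2856}{10553} = 10170 \cdot \frac{1}{24100} - \frac{2856}{10553} = \frac{1017}{2410} - \frac{2856}{10553} = \frac{3849441}{25432730}$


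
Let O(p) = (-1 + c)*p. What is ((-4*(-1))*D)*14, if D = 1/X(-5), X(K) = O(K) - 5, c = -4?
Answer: 14/5 ≈ 2.8000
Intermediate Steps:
O(p) = -5*p (O(p) = (-1 - 4)*p = -5*p)
X(K) = -5 - 5*K (X(K) = -5*K - 5 = -5 - 5*K)
D = 1/20 (D = 1/(-5 - 5*(-5)) = 1/(-5 + 25) = 1/20 ≈ 0.050000)
((-4*(-1))*D)*14 = (-4*(-1)*(1/20))*14 = (4*(1/20))*14 = (1/5)*14 = 14/5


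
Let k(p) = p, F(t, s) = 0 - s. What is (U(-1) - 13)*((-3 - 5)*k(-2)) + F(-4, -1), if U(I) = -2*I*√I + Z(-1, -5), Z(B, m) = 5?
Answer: -127 + 32*I ≈ -127.0 + 32.0*I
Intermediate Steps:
F(t, s) = -s
U(I) = 5 - 2*I^(3/2) (U(I) = -2*I*√I + 5 = -2*I^(3/2) + 5 = 5 - 2*I^(3/2))
(U(-1) - 13)*((-3 - 5)*k(-2)) + F(-4, -1) = ((5 - (-2)*I) - 13)*((-3 - 5)*(-2)) - 1*(-1) = ((5 - (-2)*I) - 13)*(-8*(-2)) + 1 = ((5 + 2*I) - 13)*16 + 1 = (-8 + 2*I)*16 + 1 = (-128 + 32*I) + 1 = -127 + 32*I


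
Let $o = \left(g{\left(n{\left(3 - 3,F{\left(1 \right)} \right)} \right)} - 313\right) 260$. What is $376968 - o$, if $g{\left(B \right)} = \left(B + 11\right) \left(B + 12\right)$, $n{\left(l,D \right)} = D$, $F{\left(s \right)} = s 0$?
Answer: $424028$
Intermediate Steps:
$F{\left(s \right)} = 0$
$g{\left(B \right)} = \left(11 + B\right) \left(12 + B\right)$
$o = -47060$ ($o = \left(\left(132 + 0^{2} + 23 \cdot 0\right) - 313\right) 260 = \left(\left(132 + 0 + 0\right) - 313\right) 260 = \left(132 - 313\right) 260 = \left(-181\right) 260 = -47060$)
$376968 - o = 376968 - -47060 = 376968 + 47060 = 424028$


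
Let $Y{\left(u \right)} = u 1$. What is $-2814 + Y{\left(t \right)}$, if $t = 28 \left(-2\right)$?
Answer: $-2870$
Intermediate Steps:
$t = -56$
$Y{\left(u \right)} = u$
$-2814 + Y{\left(t \right)} = -2814 - 56 = -2870$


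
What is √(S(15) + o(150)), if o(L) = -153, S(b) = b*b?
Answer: 6*√2 ≈ 8.4853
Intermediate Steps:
S(b) = b²
√(S(15) + o(150)) = √(15² - 153) = √(225 - 153) = √72 = 6*√2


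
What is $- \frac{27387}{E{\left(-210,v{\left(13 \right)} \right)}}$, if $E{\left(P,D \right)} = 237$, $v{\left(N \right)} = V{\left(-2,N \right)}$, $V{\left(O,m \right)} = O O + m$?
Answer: $- \frac{9129}{79} \approx -115.56$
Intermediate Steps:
$V{\left(O,m \right)} = m + O^{2}$ ($V{\left(O,m \right)} = O^{2} + m = m + O^{2}$)
$v{\left(N \right)} = 4 + N$ ($v{\left(N \right)} = N + \left(-2\right)^{2} = N + 4 = 4 + N$)
$- \frac{27387}{E{\left(-210,v{\left(13 \right)} \right)}} = - \frac{27387}{237} = \left(-27387\right) \frac{1}{237} = - \frac{9129}{79}$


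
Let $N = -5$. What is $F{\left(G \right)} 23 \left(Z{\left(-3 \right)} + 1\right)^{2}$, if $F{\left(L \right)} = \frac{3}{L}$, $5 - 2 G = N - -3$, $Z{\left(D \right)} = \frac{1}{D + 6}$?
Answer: $\frac{736}{21} \approx 35.048$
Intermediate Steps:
$Z{\left(D \right)} = \frac{1}{6 + D}$
$G = \frac{7}{2}$ ($G = \frac{5}{2} - \frac{-5 - -3}{2} = \frac{5}{2} - \frac{-5 + 3}{2} = \frac{5}{2} - -1 = \frac{5}{2} + 1 = \frac{7}{2} \approx 3.5$)
$F{\left(G \right)} 23 \left(Z{\left(-3 \right)} + 1\right)^{2} = \frac{3}{\frac{7}{2}} \cdot 23 \left(\frac{1}{6 - 3} + 1\right)^{2} = 3 \cdot \frac{2}{7} \cdot 23 \left(\frac{1}{3} + 1\right)^{2} = \frac{6}{7} \cdot 23 \left(\frac{1}{3} + 1\right)^{2} = \frac{138 \left(\frac{4}{3}\right)^{2}}{7} = \frac{138}{7} \cdot \frac{16}{9} = \frac{736}{21}$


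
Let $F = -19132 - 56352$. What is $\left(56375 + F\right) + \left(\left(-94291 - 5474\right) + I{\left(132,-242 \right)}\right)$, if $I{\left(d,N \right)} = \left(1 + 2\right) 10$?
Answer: $-118844$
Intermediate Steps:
$I{\left(d,N \right)} = 30$ ($I{\left(d,N \right)} = 3 \cdot 10 = 30$)
$F = -75484$ ($F = -19132 - 56352 = -75484$)
$\left(56375 + F\right) + \left(\left(-94291 - 5474\right) + I{\left(132,-242 \right)}\right) = \left(56375 - 75484\right) + \left(\left(-94291 - 5474\right) + 30\right) = -19109 + \left(-99765 + 30\right) = -19109 - 99735 = -118844$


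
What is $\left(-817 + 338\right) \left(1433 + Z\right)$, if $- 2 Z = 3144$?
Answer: $66581$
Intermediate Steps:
$Z = -1572$ ($Z = \left(- \frac{1}{2}\right) 3144 = -1572$)
$\left(-817 + 338\right) \left(1433 + Z\right) = \left(-817 + 338\right) \left(1433 - 1572\right) = \left(-479\right) \left(-139\right) = 66581$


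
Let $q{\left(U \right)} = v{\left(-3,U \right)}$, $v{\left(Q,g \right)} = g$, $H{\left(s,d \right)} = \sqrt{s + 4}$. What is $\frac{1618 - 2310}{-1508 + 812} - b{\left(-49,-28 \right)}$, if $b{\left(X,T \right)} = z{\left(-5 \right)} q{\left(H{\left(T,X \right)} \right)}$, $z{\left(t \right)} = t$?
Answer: $\frac{173}{174} + 10 i \sqrt{6} \approx 0.99425 + 24.495 i$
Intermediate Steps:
$H{\left(s,d \right)} = \sqrt{4 + s}$
$q{\left(U \right)} = U$
$b{\left(X,T \right)} = - 5 \sqrt{4 + T}$
$\frac{1618 - 2310}{-1508 + 812} - b{\left(-49,-28 \right)} = \frac{1618 - 2310}{-1508 + 812} - - 5 \sqrt{4 - 28} = - \frac{692}{-696} - - 5 \sqrt{-24} = \left(-692\right) \left(- \frac{1}{696}\right) - - 5 \cdot 2 i \sqrt{6} = \frac{173}{174} - - 10 i \sqrt{6} = \frac{173}{174} + 10 i \sqrt{6}$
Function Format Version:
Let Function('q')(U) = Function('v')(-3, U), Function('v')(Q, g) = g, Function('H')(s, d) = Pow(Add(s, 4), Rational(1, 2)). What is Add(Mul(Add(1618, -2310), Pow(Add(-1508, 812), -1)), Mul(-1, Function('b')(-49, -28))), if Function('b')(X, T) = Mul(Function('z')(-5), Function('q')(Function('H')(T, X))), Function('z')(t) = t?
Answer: Add(Rational(173, 174), Mul(10, I, Pow(6, Rational(1, 2)))) ≈ Add(0.99425, Mul(24.495, I))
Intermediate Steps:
Function('H')(s, d) = Pow(Add(4, s), Rational(1, 2))
Function('q')(U) = U
Function('b')(X, T) = Mul(-5, Pow(Add(4, T), Rational(1, 2)))
Add(Mul(Add(1618, -2310), Pow(Add(-1508, 812), -1)), Mul(-1, Function('b')(-49, -28))) = Add(Mul(Add(1618, -2310), Pow(Add(-1508, 812), -1)), Mul(-1, Mul(-5, Pow(Add(4, -28), Rational(1, 2))))) = Add(Mul(-692, Pow(-696, -1)), Mul(-1, Mul(-5, Pow(-24, Rational(1, 2))))) = Add(Mul(-692, Rational(-1, 696)), Mul(-1, Mul(-5, Mul(2, I, Pow(6, Rational(1, 2)))))) = Add(Rational(173, 174), Mul(-1, Mul(-10, I, Pow(6, Rational(1, 2))))) = Add(Rational(173, 174), Mul(10, I, Pow(6, Rational(1, 2))))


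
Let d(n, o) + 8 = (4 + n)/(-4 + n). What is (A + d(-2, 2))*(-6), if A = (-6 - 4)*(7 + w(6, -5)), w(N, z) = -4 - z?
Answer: 530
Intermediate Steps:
d(n, o) = -8 + (4 + n)/(-4 + n)
A = -80 (A = (-6 - 4)*(7 + (-4 - 1*(-5))) = -10*(7 + (-4 + 5)) = -10*(7 + 1) = -10*8 = -80)
(A + d(-2, 2))*(-6) = (-80 + (36 - 7*(-2))/(-4 - 2))*(-6) = (-80 + (36 + 14)/(-6))*(-6) = (-80 - 1/6*50)*(-6) = (-80 - 25/3)*(-6) = -265/3*(-6) = 530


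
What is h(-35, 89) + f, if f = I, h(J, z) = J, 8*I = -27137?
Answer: -27417/8 ≈ -3427.1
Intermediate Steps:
I = -27137/8 (I = (⅛)*(-27137) = -27137/8 ≈ -3392.1)
f = -27137/8 ≈ -3392.1
h(-35, 89) + f = -35 - 27137/8 = -27417/8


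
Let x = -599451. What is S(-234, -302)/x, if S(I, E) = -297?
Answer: 99/199817 ≈ 0.00049545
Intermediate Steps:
S(-234, -302)/x = -297/(-599451) = -297*(-1/599451) = 99/199817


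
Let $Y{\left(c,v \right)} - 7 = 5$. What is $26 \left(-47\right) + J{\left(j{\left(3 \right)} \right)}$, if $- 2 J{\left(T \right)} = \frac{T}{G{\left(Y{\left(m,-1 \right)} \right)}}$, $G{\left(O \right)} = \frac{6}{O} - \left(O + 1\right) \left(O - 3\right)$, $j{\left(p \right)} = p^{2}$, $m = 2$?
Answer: $- \frac{284717}{233} \approx -1222.0$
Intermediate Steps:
$Y{\left(c,v \right)} = 12$ ($Y{\left(c,v \right)} = 7 + 5 = 12$)
$G{\left(O \right)} = \frac{6}{O} - \left(1 + O\right) \left(-3 + O\right)$
$J{\left(T \right)} = \frac{T}{233}$ ($J{\left(T \right)} = - \frac{T \frac{1}{3 - 12^{2} + 2 \cdot 12 + \frac{6}{12}}}{2} = - \frac{T \frac{1}{3 - 144 + 24 + 6 \cdot \frac{1}{12}}}{2} = - \frac{T \frac{1}{3 - 144 + 24 + \frac{1}{2}}}{2} = - \frac{T \frac{1}{- \frac{233}{2}}}{2} = - \frac{T \left(- \frac{2}{233}\right)}{2} = - \frac{\left(- \frac{2}{233}\right) T}{2} = \frac{T}{233}$)
$26 \left(-47\right) + J{\left(j{\left(3 \right)} \right)} = 26 \left(-47\right) + \frac{3^{2}}{233} = -1222 + \frac{1}{233} \cdot 9 = -1222 + \frac{9}{233} = - \frac{284717}{233}$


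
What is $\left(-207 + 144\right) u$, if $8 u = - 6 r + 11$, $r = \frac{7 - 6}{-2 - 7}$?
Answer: $- \frac{735}{8} \approx -91.875$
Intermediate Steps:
$r = - \frac{1}{9}$ ($r = 1 \frac{1}{-9} = 1 \left(- \frac{1}{9}\right) = - \frac{1}{9} \approx -0.11111$)
$u = \frac{35}{24}$ ($u = \frac{\left(-6\right) \left(- \frac{1}{9}\right) + 11}{8} = \frac{\frac{2}{3} + 11}{8} = \frac{1}{8} \cdot \frac{35}{3} = \frac{35}{24} \approx 1.4583$)
$\left(-207 + 144\right) u = \left(-207 + 144\right) \frac{35}{24} = \left(-63\right) \frac{35}{24} = - \frac{735}{8}$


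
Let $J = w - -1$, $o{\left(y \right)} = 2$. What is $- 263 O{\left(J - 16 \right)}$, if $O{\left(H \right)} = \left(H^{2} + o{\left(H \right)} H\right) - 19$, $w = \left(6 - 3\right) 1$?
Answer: $-26563$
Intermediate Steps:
$w = 3$ ($w = 3 \cdot 1 = 3$)
$J = 4$ ($J = 3 - -1 = 3 + 1 = 4$)
$O{\left(H \right)} = -19 + H^{2} + 2 H$ ($O{\left(H \right)} = \left(H^{2} + 2 H\right) - 19 = -19 + H^{2} + 2 H$)
$- 263 O{\left(J - 16 \right)} = - 263 \left(-19 + \left(4 - 16\right)^{2} + 2 \left(4 - 16\right)\right) = - 263 \left(-19 + \left(-12\right)^{2} + 2 \left(-12\right)\right) = - 263 \left(-19 + 144 - 24\right) = \left(-263\right) 101 = -26563$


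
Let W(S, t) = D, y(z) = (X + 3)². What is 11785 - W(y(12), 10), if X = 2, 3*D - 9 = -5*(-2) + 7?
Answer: 35329/3 ≈ 11776.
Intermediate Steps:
D = 26/3 (D = 3 + (-5*(-2) + 7)/3 = 3 + (10 + 7)/3 = 3 + (⅓)*17 = 3 + 17/3 = 26/3 ≈ 8.6667)
y(z) = 25 (y(z) = (2 + 3)² = 5² = 25)
W(S, t) = 26/3
11785 - W(y(12), 10) = 11785 - 1*26/3 = 11785 - 26/3 = 35329/3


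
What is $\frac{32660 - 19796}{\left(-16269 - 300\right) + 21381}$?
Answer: $\frac{1072}{401} \approx 2.6733$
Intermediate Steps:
$\frac{32660 - 19796}{\left(-16269 - 300\right) + 21381} = \frac{12864}{\left(-16269 - 300\right) + 21381} = \frac{12864}{-16569 + 21381} = \frac{12864}{4812} = 12864 \cdot \frac{1}{4812} = \frac{1072}{401}$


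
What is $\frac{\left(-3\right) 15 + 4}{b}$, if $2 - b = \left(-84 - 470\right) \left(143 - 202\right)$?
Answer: $\frac{41}{32684} \approx 0.0012544$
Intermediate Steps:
$b = -32684$ ($b = 2 - \left(-84 - 470\right) \left(143 - 202\right) = 2 - \left(-554\right) \left(-59\right) = 2 - 32686 = -32684$)
$\frac{\left(-3\right) 15 + 4}{b} = \frac{\left(-3\right) 15 + 4}{-32684} = \left(-45 + 4\right) \left(- \frac{1}{32684}\right) = \left(-41\right) \left(- \frac{1}{32684}\right) = \frac{41}{32684}$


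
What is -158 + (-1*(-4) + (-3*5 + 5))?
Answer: -164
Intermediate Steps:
-158 + (-1*(-4) + (-3*5 + 5)) = -158 + (4 + (-15 + 5)) = -158 + (4 - 10) = -158 - 6 = -164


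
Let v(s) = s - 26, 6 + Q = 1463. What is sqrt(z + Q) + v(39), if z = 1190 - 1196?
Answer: 13 + sqrt(1451) ≈ 51.092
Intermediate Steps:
Q = 1457 (Q = -6 + 1463 = 1457)
v(s) = -26 + s
z = -6
sqrt(z + Q) + v(39) = sqrt(-6 + 1457) + (-26 + 39) = sqrt(1451) + 13 = 13 + sqrt(1451)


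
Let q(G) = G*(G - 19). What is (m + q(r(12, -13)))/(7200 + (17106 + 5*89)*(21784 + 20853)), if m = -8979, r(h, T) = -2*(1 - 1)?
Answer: -8979/748329187 ≈ -1.1999e-5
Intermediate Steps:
r(h, T) = 0 (r(h, T) = -2*0 = 0)
q(G) = G*(-19 + G)
(m + q(r(12, -13)))/(7200 + (17106 + 5*89)*(21784 + 20853)) = (-8979 + 0*(-19 + 0))/(7200 + (17106 + 5*89)*(21784 + 20853)) = (-8979 + 0*(-19))/(7200 + (17106 + 445)*42637) = (-8979 + 0)/(7200 + 17551*42637) = -8979/(7200 + 748321987) = -8979/748329187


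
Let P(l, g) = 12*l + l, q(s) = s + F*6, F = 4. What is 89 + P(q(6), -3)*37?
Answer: 14519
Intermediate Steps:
q(s) = 24 + s (q(s) = s + 4*6 = s + 24 = 24 + s)
P(l, g) = 13*l
89 + P(q(6), -3)*37 = 89 + (13*(24 + 6))*37 = 89 + (13*30)*37 = 89 + 390*37 = 89 + 14430 = 14519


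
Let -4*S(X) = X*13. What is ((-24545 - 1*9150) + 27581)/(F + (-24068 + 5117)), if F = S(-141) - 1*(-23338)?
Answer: -24456/19381 ≈ -1.2619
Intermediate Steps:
S(X) = -13*X/4 (S(X) = -X*13/4 = -13*X/4)
F = 95185/4 (F = -13/4*(-141) - 1*(-23338) = 1833/4 + 23338 = 95185/4 ≈ 23796.)
((-24545 - 1*9150) + 27581)/(F + (-24068 + 5117)) = ((-24545 - 1*9150) + 27581)/(95185/4 + (-24068 + 5117)) = ((-24545 - 9150) + 27581)/(95185/4 - 18951) = (-33695 + 27581)/(19381/4) = -6114*4/19381 = -24456/19381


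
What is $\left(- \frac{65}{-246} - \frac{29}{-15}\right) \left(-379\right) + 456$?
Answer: $- \frac{154519}{410} \approx -376.88$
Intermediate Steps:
$\left(- \frac{65}{-246} - \frac{29}{-15}\right) \left(-379\right) + 456 = \left(\left(-65\right) \left(- \frac{1}{246}\right) - - \frac{29}{15}\right) \left(-379\right) + 456 = \left(\frac{65}{246} + \frac{29}{15}\right) \left(-379\right) + 456 = \frac{901}{410} \left(-379\right) + 456 = - \frac{341479}{410} + 456 = - \frac{154519}{410}$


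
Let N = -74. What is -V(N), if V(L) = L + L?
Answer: 148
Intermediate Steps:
V(L) = 2*L
-V(N) = -2*(-74) = -1*(-148) = 148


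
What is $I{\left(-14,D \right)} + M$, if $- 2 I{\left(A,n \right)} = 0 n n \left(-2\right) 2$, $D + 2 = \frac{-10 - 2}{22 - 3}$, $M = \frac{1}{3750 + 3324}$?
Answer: $\frac{1}{7074} \approx 0.00014136$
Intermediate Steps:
$M = \frac{1}{7074} \approx 0.00014136$
$D = - \frac{50}{19}$ ($D = -2 + \frac{-10 - 2}{22 - 3} = -2 - \frac{12}{19} = - \frac{50}{19} \approx -2.6316$)
$I{\left(A,n \right)} = 0$ ($I{\left(A,n \right)} = - \frac{0 n n \left(-2\right) 2}{2} = - \frac{0 n^{2} \left(-2\right) 2}{2} = - \frac{0 \left(- 2 n^{2}\right) 2}{2} = - \frac{0 \cdot 2}{2} = \left(- \frac{1}{2}\right) 0 = 0$)
$I{\left(-14,D \right)} + M = 0 + \frac{1}{7074} = \frac{1}{7074}$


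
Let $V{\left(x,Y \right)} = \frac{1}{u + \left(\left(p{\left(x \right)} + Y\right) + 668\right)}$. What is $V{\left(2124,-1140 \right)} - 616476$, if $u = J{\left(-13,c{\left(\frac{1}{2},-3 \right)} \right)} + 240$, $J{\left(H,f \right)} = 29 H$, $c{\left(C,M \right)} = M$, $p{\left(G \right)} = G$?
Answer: $- \frac{933961139}{1515} \approx -6.1648 \cdot 10^{5}$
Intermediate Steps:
$u = -137$ ($u = 29 \left(-13\right) + 240 = -377 + 240 = -137$)
$V{\left(x,Y \right)} = \frac{1}{531 + Y + x}$ ($V{\left(x,Y \right)} = \frac{1}{-137 + \left(\left(x + Y\right) + 668\right)} = \frac{1}{-137 + \left(\left(Y + x\right) + 668\right)} = \frac{1}{-137 + \left(668 + Y + x\right)} = \frac{1}{531 + Y + x}$)
$V{\left(2124,-1140 \right)} - 616476 = \frac{1}{531 - 1140 + 2124} - 616476 = \frac{1}{1515} - 616476 = - \frac{933961139}{1515}$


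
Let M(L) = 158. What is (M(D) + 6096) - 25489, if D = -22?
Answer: -19235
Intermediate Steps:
(M(D) + 6096) - 25489 = (158 + 6096) - 25489 = 6254 - 25489 = -19235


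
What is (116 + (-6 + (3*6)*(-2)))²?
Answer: 5476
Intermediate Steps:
(116 + (-6 + (3*6)*(-2)))² = (116 + (-6 + 18*(-2)))² = (116 + (-6 - 36))² = (116 - 42)² = 74² = 5476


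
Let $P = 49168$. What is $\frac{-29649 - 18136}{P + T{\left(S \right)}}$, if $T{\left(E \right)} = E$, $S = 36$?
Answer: $- \frac{47785}{49204} \approx -0.97116$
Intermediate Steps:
$\frac{-29649 - 18136}{P + T{\left(S \right)}} = \frac{-29649 - 18136}{49168 + 36} = - \frac{47785}{49204}$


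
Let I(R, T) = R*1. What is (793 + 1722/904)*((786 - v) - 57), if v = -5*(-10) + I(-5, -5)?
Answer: 61439787/113 ≈ 5.4372e+5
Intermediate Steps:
I(R, T) = R
v = 45 (v = -5*(-10) - 5 = 50 - 5 = 45)
(793 + 1722/904)*((786 - v) - 57) = (793 + 1722/904)*((786 - 1*45) - 57) = (793 + 1722*(1/904))*((786 - 45) - 57) = (793 + 861/452)*(741 - 57) = (359297/452)*684 = 61439787/113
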